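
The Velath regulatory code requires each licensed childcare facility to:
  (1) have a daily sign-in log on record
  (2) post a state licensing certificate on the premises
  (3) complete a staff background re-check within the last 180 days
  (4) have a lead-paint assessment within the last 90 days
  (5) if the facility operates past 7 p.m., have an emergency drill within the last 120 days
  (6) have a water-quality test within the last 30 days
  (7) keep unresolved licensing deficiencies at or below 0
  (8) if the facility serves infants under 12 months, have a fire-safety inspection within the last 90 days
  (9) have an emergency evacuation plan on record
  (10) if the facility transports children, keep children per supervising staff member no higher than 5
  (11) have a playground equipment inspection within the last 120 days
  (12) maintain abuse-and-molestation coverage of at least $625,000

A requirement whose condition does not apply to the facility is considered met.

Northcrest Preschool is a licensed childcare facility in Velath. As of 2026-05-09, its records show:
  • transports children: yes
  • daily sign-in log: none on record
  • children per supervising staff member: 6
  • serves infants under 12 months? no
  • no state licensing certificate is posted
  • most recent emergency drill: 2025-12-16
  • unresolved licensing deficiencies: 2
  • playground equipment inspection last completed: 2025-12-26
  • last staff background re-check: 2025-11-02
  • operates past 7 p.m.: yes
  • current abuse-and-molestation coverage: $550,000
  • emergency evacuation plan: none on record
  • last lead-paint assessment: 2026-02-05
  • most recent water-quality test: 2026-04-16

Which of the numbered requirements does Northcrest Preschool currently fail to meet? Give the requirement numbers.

1, 2, 3, 4, 5, 7, 9, 10, 11, 12

1. daily sign-in log absent → not met
2. state licensing certificate absent → not met
3. staff background re-check 188 days ago vs limit 180 → not met
4. lead-paint assessment 93 days ago vs limit 90 → not met
5. condition 'operates past 7 p.m.' holds; emergency drill 144 days ago vs limit 120 → not met
6. water-quality test 23 days ago vs limit 30 → met
7. unresolved licensing deficiencies 2 > 0 → not met
8. condition 'serves infants under 12 months' does not hold → requirement n/a → met
9. emergency evacuation plan absent → not met
10. condition 'transports children' holds; children per supervising staff member 6 > 5 → not met
11. playground equipment inspection 134 days ago vs limit 120 → not met
12. abuse-and-molestation coverage $550,000 < $625,000 → not met
Not met: 1, 2, 3, 4, 5, 7, 9, 10, 11, 12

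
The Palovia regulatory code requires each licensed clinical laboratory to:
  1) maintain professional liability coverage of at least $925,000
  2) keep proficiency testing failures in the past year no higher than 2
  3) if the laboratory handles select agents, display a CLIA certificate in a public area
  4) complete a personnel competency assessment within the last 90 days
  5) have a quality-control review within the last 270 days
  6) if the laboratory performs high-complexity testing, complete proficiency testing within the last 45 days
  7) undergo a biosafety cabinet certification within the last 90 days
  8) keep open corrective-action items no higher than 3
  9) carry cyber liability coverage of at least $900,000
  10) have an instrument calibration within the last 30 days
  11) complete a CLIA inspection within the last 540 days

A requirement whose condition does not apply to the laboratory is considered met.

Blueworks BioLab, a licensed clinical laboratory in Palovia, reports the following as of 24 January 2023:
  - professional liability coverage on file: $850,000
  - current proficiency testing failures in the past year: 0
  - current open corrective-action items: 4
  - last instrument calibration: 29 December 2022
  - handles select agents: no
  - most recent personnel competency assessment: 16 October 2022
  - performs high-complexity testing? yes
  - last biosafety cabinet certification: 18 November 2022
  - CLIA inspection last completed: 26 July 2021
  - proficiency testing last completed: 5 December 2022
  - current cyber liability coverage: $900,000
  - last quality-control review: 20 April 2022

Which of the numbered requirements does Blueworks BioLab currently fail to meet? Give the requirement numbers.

1. professional liability coverage $850,000 < $925,000 → not met
2. proficiency testing failures in the past year 0 ≤ 2 → met
3. condition 'handles select agents' does not hold → requirement n/a → met
4. personnel competency assessment 100 days ago vs limit 90 → not met
5. quality-control review 279 days ago vs limit 270 → not met
6. condition 'performs high-complexity testing' holds; proficiency testing 50 days ago vs limit 45 → not met
7. biosafety cabinet certification 67 days ago vs limit 90 → met
8. open corrective-action items 4 > 3 → not met
9. cyber liability coverage $900,000 ≥ $900,000 → met
10. instrument calibration 26 days ago vs limit 30 → met
11. CLIA inspection 547 days ago vs limit 540 → not met
Not met: 1, 4, 5, 6, 8, 11

1, 4, 5, 6, 8, 11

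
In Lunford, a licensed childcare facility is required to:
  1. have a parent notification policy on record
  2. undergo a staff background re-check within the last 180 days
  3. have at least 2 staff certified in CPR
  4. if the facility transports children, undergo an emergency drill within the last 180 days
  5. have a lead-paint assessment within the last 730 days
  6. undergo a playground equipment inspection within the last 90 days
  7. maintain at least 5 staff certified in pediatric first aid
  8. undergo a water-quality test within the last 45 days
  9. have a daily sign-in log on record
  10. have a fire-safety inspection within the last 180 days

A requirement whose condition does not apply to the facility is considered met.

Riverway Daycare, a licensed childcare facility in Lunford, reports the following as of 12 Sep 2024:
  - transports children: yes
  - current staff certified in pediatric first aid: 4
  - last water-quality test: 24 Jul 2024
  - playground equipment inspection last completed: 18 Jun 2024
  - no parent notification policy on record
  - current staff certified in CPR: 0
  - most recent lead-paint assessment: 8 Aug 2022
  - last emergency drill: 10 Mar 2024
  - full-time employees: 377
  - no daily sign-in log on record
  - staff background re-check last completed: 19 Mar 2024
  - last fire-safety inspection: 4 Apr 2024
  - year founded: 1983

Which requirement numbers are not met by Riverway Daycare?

1. parent notification policy absent → not met
2. staff background re-check 177 days ago vs limit 180 → met
3. staff certified in CPR 0 < 2 → not met
4. condition 'transports children' holds; emergency drill 186 days ago vs limit 180 → not met
5. lead-paint assessment 766 days ago vs limit 730 → not met
6. playground equipment inspection 86 days ago vs limit 90 → met
7. staff certified in pediatric first aid 4 < 5 → not met
8. water-quality test 50 days ago vs limit 45 → not met
9. daily sign-in log absent → not met
10. fire-safety inspection 161 days ago vs limit 180 → met
Not met: 1, 3, 4, 5, 7, 8, 9

1, 3, 4, 5, 7, 8, 9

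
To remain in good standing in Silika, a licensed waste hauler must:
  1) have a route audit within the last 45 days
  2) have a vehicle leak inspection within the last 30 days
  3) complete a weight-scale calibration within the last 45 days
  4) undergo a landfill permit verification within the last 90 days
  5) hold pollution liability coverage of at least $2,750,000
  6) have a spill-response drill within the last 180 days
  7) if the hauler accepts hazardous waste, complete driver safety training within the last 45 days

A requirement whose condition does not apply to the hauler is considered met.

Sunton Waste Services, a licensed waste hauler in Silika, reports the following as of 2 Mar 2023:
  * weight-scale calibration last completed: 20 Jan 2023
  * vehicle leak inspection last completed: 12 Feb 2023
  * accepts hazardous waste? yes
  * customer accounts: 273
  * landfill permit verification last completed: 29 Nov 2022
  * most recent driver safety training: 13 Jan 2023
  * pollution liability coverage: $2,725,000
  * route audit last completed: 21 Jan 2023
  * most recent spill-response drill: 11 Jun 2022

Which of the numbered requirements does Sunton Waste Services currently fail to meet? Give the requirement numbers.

4, 5, 6, 7

1. route audit 40 days ago vs limit 45 → met
2. vehicle leak inspection 18 days ago vs limit 30 → met
3. weight-scale calibration 41 days ago vs limit 45 → met
4. landfill permit verification 93 days ago vs limit 90 → not met
5. pollution liability coverage $2,725,000 < $2,750,000 → not met
6. spill-response drill 264 days ago vs limit 180 → not met
7. condition 'accepts hazardous waste' holds; driver safety training 48 days ago vs limit 45 → not met
Not met: 4, 5, 6, 7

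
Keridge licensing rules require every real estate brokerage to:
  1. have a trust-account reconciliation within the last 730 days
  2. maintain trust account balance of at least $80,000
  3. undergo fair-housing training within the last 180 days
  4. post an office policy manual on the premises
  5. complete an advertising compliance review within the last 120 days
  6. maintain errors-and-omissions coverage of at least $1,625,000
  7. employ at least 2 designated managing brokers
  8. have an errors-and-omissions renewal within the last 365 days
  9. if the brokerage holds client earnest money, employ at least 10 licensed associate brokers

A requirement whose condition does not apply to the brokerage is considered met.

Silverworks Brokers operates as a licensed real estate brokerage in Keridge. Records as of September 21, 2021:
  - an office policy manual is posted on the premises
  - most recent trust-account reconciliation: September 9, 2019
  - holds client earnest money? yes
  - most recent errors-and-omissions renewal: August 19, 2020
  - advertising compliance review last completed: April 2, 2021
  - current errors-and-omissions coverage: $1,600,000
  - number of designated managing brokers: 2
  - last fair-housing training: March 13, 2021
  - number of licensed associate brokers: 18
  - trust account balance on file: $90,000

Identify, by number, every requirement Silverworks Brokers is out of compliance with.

1, 3, 5, 6, 8

1. trust-account reconciliation 743 days ago vs limit 730 → not met
2. trust account balance $90,000 ≥ $80,000 → met
3. fair-housing training 192 days ago vs limit 180 → not met
4. office policy manual present → met
5. advertising compliance review 172 days ago vs limit 120 → not met
6. errors-and-omissions coverage $1,600,000 < $1,625,000 → not met
7. designated managing brokers 2 ≥ 2 → met
8. errors-and-omissions renewal 398 days ago vs limit 365 → not met
9. condition 'holds client earnest money' holds; licensed associate brokers 18 ≥ 10 → met
Not met: 1, 3, 5, 6, 8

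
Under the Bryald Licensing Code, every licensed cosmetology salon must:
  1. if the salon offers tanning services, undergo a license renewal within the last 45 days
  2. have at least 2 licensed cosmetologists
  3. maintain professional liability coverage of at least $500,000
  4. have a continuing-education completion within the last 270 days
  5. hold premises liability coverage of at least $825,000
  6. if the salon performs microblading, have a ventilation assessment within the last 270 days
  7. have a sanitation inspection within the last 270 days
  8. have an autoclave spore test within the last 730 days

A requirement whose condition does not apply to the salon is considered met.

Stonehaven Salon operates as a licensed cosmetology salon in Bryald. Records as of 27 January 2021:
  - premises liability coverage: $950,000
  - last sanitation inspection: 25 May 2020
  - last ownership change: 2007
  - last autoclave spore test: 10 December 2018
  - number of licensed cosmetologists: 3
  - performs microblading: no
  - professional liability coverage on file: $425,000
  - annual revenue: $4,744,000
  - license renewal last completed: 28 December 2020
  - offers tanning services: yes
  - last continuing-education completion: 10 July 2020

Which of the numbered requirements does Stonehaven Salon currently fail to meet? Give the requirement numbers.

1. condition 'offers tanning services' holds; license renewal 30 days ago vs limit 45 → met
2. licensed cosmetologists 3 ≥ 2 → met
3. professional liability coverage $425,000 < $500,000 → not met
4. continuing-education completion 201 days ago vs limit 270 → met
5. premises liability coverage $950,000 ≥ $825,000 → met
6. condition 'performs microblading' does not hold → requirement n/a → met
7. sanitation inspection 247 days ago vs limit 270 → met
8. autoclave spore test 779 days ago vs limit 730 → not met
Not met: 3, 8

3, 8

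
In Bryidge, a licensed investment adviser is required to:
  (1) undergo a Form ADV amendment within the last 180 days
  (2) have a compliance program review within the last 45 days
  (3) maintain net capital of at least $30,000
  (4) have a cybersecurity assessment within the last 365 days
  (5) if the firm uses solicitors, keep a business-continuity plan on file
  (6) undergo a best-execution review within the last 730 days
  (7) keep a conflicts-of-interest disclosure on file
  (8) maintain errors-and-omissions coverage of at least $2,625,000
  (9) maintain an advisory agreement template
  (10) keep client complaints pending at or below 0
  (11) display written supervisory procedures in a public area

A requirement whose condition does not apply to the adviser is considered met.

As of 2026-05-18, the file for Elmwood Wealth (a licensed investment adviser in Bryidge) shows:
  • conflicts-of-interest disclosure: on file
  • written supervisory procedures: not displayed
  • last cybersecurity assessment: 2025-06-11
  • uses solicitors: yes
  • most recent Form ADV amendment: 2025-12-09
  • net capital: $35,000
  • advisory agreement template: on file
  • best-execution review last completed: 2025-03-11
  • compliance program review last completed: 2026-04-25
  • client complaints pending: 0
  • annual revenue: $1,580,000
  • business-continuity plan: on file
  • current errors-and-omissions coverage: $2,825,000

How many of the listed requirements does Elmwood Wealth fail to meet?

1

1. Form ADV amendment 160 days ago vs limit 180 → met
2. compliance program review 23 days ago vs limit 45 → met
3. net capital $35,000 ≥ $30,000 → met
4. cybersecurity assessment 341 days ago vs limit 365 → met
5. condition 'uses solicitors' holds; business-continuity plan present → met
6. best-execution review 433 days ago vs limit 730 → met
7. conflicts-of-interest disclosure present → met
8. errors-and-omissions coverage $2,825,000 ≥ $2,625,000 → met
9. advisory agreement template present → met
10. client complaints pending 0 ≤ 0 → met
11. written supervisory procedures absent → not met
Not met: 1 of 11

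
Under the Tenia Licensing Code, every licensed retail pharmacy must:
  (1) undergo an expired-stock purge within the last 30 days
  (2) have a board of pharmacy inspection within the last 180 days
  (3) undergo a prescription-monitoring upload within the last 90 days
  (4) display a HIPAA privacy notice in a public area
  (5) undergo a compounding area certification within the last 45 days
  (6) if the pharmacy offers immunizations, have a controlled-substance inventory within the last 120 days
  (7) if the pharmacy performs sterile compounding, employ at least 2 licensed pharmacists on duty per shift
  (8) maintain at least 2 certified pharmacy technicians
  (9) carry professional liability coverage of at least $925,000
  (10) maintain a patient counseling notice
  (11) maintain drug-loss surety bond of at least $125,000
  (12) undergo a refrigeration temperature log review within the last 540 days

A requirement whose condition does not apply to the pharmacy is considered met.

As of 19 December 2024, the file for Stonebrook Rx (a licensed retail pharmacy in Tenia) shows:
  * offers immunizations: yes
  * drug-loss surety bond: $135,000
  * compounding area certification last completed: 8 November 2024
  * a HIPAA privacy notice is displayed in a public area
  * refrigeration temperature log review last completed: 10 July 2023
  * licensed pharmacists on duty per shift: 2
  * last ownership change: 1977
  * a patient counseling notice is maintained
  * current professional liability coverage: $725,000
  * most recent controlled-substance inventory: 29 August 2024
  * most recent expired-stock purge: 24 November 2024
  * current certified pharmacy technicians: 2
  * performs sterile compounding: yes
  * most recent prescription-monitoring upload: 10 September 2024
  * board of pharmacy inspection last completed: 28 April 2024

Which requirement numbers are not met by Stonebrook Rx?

2, 3, 9

1. expired-stock purge 25 days ago vs limit 30 → met
2. board of pharmacy inspection 235 days ago vs limit 180 → not met
3. prescription-monitoring upload 100 days ago vs limit 90 → not met
4. HIPAA privacy notice present → met
5. compounding area certification 41 days ago vs limit 45 → met
6. condition 'offers immunizations' holds; controlled-substance inventory 112 days ago vs limit 120 → met
7. condition 'performs sterile compounding' holds; licensed pharmacists on duty per shift 2 ≥ 2 → met
8. certified pharmacy technicians 2 ≥ 2 → met
9. professional liability coverage $725,000 < $925,000 → not met
10. patient counseling notice present → met
11. drug-loss surety bond $135,000 ≥ $125,000 → met
12. refrigeration temperature log review 528 days ago vs limit 540 → met
Not met: 2, 3, 9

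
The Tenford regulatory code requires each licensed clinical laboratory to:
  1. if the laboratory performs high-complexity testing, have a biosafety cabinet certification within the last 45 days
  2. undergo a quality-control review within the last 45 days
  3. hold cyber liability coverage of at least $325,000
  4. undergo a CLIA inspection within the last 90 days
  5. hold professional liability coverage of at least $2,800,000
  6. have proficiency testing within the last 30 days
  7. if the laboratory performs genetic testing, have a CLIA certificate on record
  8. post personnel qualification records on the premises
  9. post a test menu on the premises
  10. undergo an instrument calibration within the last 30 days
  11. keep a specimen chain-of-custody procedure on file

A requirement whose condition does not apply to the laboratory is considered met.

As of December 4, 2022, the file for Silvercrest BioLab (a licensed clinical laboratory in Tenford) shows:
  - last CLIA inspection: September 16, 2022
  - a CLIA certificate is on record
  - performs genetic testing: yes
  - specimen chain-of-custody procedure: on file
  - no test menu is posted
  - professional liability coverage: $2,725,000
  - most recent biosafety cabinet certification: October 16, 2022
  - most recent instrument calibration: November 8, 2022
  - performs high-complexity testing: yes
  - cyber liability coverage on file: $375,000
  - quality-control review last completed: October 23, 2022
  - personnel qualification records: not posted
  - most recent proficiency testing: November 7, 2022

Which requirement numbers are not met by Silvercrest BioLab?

1, 5, 8, 9

1. condition 'performs high-complexity testing' holds; biosafety cabinet certification 49 days ago vs limit 45 → not met
2. quality-control review 42 days ago vs limit 45 → met
3. cyber liability coverage $375,000 ≥ $325,000 → met
4. CLIA inspection 79 days ago vs limit 90 → met
5. professional liability coverage $2,725,000 < $2,800,000 → not met
6. proficiency testing 27 days ago vs limit 30 → met
7. condition 'performs genetic testing' holds; CLIA certificate present → met
8. personnel qualification records absent → not met
9. test menu absent → not met
10. instrument calibration 26 days ago vs limit 30 → met
11. specimen chain-of-custody procedure present → met
Not met: 1, 5, 8, 9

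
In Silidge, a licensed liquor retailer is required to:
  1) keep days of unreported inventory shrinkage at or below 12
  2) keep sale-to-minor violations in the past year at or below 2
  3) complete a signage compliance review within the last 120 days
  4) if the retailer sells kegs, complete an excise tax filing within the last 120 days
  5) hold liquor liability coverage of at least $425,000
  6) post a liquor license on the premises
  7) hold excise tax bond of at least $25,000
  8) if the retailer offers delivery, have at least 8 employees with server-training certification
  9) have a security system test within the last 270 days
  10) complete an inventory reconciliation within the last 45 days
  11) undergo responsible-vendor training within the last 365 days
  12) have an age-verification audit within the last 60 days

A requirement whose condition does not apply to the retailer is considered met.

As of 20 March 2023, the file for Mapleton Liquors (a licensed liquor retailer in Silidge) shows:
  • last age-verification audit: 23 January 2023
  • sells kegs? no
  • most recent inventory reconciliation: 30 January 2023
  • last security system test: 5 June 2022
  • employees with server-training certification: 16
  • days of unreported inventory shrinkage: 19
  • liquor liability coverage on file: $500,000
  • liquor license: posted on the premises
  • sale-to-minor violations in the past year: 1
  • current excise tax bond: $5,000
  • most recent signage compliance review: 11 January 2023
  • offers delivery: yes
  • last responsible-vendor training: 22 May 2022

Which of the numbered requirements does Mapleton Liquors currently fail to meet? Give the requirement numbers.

1. days of unreported inventory shrinkage 19 > 12 → not met
2. sale-to-minor violations in the past year 1 ≤ 2 → met
3. signage compliance review 68 days ago vs limit 120 → met
4. condition 'sells kegs' does not hold → requirement n/a → met
5. liquor liability coverage $500,000 ≥ $425,000 → met
6. liquor license present → met
7. excise tax bond $5,000 < $25,000 → not met
8. condition 'offers delivery' holds; employees with server-training certification 16 ≥ 8 → met
9. security system test 288 days ago vs limit 270 → not met
10. inventory reconciliation 49 days ago vs limit 45 → not met
11. responsible-vendor training 302 days ago vs limit 365 → met
12. age-verification audit 56 days ago vs limit 60 → met
Not met: 1, 7, 9, 10

1, 7, 9, 10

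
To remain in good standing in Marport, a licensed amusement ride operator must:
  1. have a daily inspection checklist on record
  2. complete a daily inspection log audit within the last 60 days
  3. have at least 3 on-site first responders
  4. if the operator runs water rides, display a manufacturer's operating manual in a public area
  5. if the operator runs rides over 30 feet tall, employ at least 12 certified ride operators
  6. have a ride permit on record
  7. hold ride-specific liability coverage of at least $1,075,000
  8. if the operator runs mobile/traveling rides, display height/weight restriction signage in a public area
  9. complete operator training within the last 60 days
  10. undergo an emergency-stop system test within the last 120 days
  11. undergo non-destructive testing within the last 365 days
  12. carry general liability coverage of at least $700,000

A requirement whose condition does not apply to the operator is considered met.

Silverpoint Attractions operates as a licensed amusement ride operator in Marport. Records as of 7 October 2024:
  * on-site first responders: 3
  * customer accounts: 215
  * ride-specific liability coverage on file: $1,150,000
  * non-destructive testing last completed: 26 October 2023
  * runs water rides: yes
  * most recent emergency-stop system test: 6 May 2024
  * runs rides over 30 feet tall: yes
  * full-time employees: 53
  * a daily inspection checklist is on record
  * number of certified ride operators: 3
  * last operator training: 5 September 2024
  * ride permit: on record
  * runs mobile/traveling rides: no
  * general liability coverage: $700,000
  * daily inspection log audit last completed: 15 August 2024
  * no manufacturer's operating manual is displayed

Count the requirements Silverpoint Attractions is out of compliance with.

3

1. daily inspection checklist present → met
2. daily inspection log audit 53 days ago vs limit 60 → met
3. on-site first responders 3 ≥ 3 → met
4. condition 'runs water rides' holds; manufacturer's operating manual absent → not met
5. condition 'runs rides over 30 feet tall' holds; certified ride operators 3 < 12 → not met
6. ride permit present → met
7. ride-specific liability coverage $1,150,000 ≥ $1,075,000 → met
8. condition 'runs mobile/traveling rides' does not hold → requirement n/a → met
9. operator training 32 days ago vs limit 60 → met
10. emergency-stop system test 154 days ago vs limit 120 → not met
11. non-destructive testing 347 days ago vs limit 365 → met
12. general liability coverage $700,000 ≥ $700,000 → met
Not met: 3 of 12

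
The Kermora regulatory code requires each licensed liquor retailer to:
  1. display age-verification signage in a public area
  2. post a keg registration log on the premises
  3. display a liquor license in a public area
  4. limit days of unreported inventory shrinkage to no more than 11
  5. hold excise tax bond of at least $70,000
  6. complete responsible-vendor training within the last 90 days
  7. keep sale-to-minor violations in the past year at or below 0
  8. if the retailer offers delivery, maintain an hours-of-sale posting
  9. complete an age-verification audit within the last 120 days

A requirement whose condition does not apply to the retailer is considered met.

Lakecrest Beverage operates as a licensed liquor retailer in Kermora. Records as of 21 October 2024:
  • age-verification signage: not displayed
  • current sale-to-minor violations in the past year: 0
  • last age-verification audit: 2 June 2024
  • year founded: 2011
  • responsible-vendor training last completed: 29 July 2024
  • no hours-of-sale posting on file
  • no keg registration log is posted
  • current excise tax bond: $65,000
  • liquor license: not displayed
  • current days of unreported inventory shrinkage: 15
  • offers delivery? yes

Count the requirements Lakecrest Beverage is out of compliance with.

1. age-verification signage absent → not met
2. keg registration log absent → not met
3. liquor license absent → not met
4. days of unreported inventory shrinkage 15 > 11 → not met
5. excise tax bond $65,000 < $70,000 → not met
6. responsible-vendor training 84 days ago vs limit 90 → met
7. sale-to-minor violations in the past year 0 ≤ 0 → met
8. condition 'offers delivery' holds; hours-of-sale posting absent → not met
9. age-verification audit 141 days ago vs limit 120 → not met
Not met: 7 of 9

7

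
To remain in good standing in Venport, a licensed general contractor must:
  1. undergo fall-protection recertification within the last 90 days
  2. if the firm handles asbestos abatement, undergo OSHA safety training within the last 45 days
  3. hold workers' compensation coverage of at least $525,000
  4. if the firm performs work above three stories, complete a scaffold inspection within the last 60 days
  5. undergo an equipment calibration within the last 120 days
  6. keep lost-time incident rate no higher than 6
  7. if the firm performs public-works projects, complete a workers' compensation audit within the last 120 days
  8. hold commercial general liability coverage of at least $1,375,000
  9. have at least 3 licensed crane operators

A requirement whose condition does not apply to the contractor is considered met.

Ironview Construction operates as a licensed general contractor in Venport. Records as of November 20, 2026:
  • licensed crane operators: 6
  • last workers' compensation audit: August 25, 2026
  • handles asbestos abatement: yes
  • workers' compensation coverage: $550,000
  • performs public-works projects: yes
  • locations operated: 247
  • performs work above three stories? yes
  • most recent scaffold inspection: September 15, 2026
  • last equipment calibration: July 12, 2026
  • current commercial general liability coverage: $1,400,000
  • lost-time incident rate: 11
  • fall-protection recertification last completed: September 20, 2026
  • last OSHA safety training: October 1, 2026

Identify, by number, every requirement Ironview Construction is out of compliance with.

1. fall-protection recertification 61 days ago vs limit 90 → met
2. condition 'handles asbestos abatement' holds; OSHA safety training 50 days ago vs limit 45 → not met
3. workers' compensation coverage $550,000 ≥ $525,000 → met
4. condition 'performs work above three stories' holds; scaffold inspection 66 days ago vs limit 60 → not met
5. equipment calibration 131 days ago vs limit 120 → not met
6. lost-time incident rate 11 > 6 → not met
7. condition 'performs public-works projects' holds; workers' compensation audit 87 days ago vs limit 120 → met
8. commercial general liability coverage $1,400,000 ≥ $1,375,000 → met
9. licensed crane operators 6 ≥ 3 → met
Not met: 2, 4, 5, 6

2, 4, 5, 6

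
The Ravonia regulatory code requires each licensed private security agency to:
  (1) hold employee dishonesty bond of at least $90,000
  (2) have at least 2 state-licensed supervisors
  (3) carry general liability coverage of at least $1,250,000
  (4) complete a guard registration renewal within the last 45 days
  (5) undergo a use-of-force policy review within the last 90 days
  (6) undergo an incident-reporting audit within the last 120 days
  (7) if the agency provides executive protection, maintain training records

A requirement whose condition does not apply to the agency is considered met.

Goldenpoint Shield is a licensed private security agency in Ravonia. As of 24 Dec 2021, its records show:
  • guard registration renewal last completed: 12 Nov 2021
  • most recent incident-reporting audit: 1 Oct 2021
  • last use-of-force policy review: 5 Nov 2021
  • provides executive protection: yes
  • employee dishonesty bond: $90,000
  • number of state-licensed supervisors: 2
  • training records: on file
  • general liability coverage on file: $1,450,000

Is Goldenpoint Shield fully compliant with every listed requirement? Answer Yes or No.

Yes

1. employee dishonesty bond $90,000 ≥ $90,000 → met
2. state-licensed supervisors 2 ≥ 2 → met
3. general liability coverage $1,450,000 ≥ $1,250,000 → met
4. guard registration renewal 42 days ago vs limit 45 → met
5. use-of-force policy review 49 days ago vs limit 90 → met
6. incident-reporting audit 84 days ago vs limit 120 → met
7. condition 'provides executive protection' holds; training records present → met
All met.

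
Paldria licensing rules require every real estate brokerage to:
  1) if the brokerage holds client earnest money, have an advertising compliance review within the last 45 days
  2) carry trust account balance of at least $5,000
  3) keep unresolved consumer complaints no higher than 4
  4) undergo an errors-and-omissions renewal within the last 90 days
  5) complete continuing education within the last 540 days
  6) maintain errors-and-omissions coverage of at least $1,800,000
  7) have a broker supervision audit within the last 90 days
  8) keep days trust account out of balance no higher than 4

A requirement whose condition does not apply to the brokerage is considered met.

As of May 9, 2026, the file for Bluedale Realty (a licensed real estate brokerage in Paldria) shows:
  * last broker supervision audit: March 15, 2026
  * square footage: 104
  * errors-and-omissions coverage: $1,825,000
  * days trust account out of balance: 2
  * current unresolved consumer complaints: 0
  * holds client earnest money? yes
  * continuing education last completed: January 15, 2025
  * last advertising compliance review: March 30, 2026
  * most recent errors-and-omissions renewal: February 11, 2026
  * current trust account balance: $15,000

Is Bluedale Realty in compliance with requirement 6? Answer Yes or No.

6. errors-and-omissions coverage $1,825,000 ≥ $1,800,000 → met

Yes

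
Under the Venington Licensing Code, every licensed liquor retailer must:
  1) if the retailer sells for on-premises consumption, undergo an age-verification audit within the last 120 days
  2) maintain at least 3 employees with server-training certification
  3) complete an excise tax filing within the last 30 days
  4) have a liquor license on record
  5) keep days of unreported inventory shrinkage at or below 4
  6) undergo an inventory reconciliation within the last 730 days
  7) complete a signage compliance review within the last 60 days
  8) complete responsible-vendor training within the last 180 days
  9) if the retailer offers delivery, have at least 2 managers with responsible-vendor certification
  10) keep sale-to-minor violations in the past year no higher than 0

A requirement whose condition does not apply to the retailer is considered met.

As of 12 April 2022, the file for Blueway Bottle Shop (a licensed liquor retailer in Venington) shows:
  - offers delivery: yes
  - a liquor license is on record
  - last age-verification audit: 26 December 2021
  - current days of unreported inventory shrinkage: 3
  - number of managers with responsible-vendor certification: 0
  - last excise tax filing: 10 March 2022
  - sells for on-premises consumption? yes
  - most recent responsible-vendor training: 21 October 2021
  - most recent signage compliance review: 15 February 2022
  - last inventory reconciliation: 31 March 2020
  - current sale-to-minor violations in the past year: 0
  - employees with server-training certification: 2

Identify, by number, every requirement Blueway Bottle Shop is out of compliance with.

2, 3, 6, 9

1. condition 'sells for on-premises consumption' holds; age-verification audit 107 days ago vs limit 120 → met
2. employees with server-training certification 2 < 3 → not met
3. excise tax filing 33 days ago vs limit 30 → not met
4. liquor license present → met
5. days of unreported inventory shrinkage 3 ≤ 4 → met
6. inventory reconciliation 742 days ago vs limit 730 → not met
7. signage compliance review 56 days ago vs limit 60 → met
8. responsible-vendor training 173 days ago vs limit 180 → met
9. condition 'offers delivery' holds; managers with responsible-vendor certification 0 < 2 → not met
10. sale-to-minor violations in the past year 0 ≤ 0 → met
Not met: 2, 3, 6, 9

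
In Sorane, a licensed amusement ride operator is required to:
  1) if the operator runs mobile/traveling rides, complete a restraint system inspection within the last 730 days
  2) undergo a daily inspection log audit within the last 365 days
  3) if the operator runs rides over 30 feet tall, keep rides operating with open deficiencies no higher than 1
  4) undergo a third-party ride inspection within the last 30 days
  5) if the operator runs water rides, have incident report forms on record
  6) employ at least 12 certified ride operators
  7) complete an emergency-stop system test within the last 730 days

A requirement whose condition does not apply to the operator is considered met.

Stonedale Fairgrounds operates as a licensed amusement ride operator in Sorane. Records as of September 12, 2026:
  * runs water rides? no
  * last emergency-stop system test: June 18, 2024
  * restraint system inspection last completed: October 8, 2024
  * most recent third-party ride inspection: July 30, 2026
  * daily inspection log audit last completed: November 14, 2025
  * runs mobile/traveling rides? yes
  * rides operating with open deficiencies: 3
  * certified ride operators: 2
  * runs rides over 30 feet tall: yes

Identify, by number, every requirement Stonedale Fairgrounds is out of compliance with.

3, 4, 6, 7

1. condition 'runs mobile/traveling rides' holds; restraint system inspection 704 days ago vs limit 730 → met
2. daily inspection log audit 302 days ago vs limit 365 → met
3. condition 'runs rides over 30 feet tall' holds; rides operating with open deficiencies 3 > 1 → not met
4. third-party ride inspection 44 days ago vs limit 30 → not met
5. condition 'runs water rides' does not hold → requirement n/a → met
6. certified ride operators 2 < 12 → not met
7. emergency-stop system test 816 days ago vs limit 730 → not met
Not met: 3, 4, 6, 7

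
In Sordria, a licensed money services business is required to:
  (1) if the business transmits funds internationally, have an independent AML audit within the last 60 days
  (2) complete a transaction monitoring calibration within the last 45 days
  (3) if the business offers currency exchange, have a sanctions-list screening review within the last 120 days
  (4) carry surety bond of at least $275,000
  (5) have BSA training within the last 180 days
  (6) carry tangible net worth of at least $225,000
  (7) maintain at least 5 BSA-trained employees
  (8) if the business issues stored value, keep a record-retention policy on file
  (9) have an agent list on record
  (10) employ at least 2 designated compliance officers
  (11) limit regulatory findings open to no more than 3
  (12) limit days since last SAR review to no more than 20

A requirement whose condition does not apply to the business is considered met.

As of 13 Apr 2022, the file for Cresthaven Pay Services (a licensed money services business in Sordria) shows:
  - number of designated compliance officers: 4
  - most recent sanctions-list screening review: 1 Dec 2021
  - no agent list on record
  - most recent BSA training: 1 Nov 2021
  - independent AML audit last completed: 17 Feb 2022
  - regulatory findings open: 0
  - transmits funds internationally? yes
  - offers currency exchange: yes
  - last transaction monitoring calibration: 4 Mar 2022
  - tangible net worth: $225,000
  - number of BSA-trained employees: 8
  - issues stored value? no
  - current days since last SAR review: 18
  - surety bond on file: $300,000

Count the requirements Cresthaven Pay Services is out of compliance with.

2

1. condition 'transmits funds internationally' holds; independent AML audit 55 days ago vs limit 60 → met
2. transaction monitoring calibration 40 days ago vs limit 45 → met
3. condition 'offers currency exchange' holds; sanctions-list screening review 133 days ago vs limit 120 → not met
4. surety bond $300,000 ≥ $275,000 → met
5. BSA training 163 days ago vs limit 180 → met
6. tangible net worth $225,000 ≥ $225,000 → met
7. BSA-trained employees 8 ≥ 5 → met
8. condition 'issues stored value' does not hold → requirement n/a → met
9. agent list absent → not met
10. designated compliance officers 4 ≥ 2 → met
11. regulatory findings open 0 ≤ 3 → met
12. days since last SAR review 18 ≤ 20 → met
Not met: 2 of 12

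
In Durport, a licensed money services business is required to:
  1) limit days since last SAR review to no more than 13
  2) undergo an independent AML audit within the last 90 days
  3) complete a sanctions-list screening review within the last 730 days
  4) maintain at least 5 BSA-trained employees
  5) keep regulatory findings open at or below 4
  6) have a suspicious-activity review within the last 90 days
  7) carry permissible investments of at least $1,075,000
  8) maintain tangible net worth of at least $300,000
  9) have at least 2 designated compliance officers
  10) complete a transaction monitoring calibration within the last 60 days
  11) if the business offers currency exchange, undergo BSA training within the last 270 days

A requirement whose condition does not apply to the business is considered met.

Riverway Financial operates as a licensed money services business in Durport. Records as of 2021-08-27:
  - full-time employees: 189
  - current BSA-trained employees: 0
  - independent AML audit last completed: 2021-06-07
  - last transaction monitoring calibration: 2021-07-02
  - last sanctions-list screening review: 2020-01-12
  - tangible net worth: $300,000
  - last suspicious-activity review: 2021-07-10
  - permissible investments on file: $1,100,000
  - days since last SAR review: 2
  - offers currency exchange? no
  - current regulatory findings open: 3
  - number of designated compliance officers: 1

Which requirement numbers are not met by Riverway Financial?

4, 9

1. days since last SAR review 2 ≤ 13 → met
2. independent AML audit 81 days ago vs limit 90 → met
3. sanctions-list screening review 593 days ago vs limit 730 → met
4. BSA-trained employees 0 < 5 → not met
5. regulatory findings open 3 ≤ 4 → met
6. suspicious-activity review 48 days ago vs limit 90 → met
7. permissible investments $1,100,000 ≥ $1,075,000 → met
8. tangible net worth $300,000 ≥ $300,000 → met
9. designated compliance officers 1 < 2 → not met
10. transaction monitoring calibration 56 days ago vs limit 60 → met
11. condition 'offers currency exchange' does not hold → requirement n/a → met
Not met: 4, 9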